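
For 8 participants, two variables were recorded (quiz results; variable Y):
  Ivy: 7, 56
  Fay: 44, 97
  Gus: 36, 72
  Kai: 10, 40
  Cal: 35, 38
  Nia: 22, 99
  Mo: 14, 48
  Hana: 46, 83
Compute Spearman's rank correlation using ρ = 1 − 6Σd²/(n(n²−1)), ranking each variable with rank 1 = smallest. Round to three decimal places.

Ranks of variable 1: 1, 7, 6, 2, 5, 4, 3, 8
Ranks of variable 2: 4, 7, 5, 2, 1, 8, 3, 6
d = r₁ − r₂: -3, 0, 1, 0, 4, -4, 0, 2
d²: 9, 0, 1, 0, 16, 16, 0, 4; Σd² = 46
ρ = 1 − 6·46/(8·63) = 1 − 276/504 = 0.452

0.452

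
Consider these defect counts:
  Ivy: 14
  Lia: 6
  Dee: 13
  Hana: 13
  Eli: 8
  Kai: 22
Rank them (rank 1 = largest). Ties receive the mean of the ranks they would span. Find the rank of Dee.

Sorted (descending): 22, 14, 13, 13, 8, 6
The 2 values of 13 occupy positions 3–4 → average rank (3+4)/2 = 3.5.
Dee has value 13 → rank 3.5.

3.5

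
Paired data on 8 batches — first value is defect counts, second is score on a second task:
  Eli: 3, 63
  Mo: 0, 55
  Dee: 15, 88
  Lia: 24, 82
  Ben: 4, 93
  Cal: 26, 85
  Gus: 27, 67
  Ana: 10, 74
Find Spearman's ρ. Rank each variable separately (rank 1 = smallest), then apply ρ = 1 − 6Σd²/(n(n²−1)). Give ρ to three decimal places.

0.333

Ranks of variable 1: 2, 1, 5, 6, 3, 7, 8, 4
Ranks of variable 2: 2, 1, 7, 5, 8, 6, 3, 4
d = r₁ − r₂: 0, 0, -2, 1, -5, 1, 5, 0
d²: 0, 0, 4, 1, 25, 1, 25, 0; Σd² = 56
ρ = 1 − 6·56/(8·63) = 1 − 336/504 = 0.333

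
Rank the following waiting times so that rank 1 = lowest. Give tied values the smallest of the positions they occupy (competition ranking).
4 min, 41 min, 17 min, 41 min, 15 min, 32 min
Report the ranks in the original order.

1, 5, 3, 5, 2, 4

Sorted (ascending): 4, 15, 17, 32, 41, 41
The 2 values of 41 occupy positions 5–6 → each gets rank 5.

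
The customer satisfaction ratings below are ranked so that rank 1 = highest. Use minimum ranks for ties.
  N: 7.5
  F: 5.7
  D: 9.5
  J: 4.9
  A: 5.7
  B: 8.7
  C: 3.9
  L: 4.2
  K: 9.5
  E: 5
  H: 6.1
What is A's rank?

Sorted (descending): 9.5, 9.5, 8.7, 7.5, 6.1, 5.7, 5.7, 5, 4.9, 4.2, 3.9
The 2 values of 9.5 occupy positions 1–2 → each gets rank 1.
The 2 values of 5.7 occupy positions 6–7 → each gets rank 6.
A has value 5.7 → rank 6.

6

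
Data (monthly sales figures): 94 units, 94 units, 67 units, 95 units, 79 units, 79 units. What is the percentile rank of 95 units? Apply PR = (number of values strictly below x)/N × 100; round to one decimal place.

N = 6.
Strictly below 95: 5. Equal to 95: 1.
PR = 5/6 × 100 = 83.3

83.3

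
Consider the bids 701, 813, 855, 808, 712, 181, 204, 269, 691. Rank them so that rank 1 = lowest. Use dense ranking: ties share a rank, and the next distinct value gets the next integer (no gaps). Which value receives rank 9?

Sorted (ascending): 181, 204, 269, 691, 701, 712, 808, 813, 855
No ties — each value takes its position as its rank.
Rank 9 → value 855.

855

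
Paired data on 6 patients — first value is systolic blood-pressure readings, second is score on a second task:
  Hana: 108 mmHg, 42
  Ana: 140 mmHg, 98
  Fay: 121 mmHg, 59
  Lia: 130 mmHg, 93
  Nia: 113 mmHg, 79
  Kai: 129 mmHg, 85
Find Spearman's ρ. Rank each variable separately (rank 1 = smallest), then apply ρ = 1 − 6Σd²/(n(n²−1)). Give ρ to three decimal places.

Ranks of variable 1: 1, 6, 3, 5, 2, 4
Ranks of variable 2: 1, 6, 2, 5, 3, 4
d = r₁ − r₂: 0, 0, 1, 0, -1, 0
d²: 0, 0, 1, 0, 1, 0; Σd² = 2
ρ = 1 − 6·2/(6·35) = 1 − 12/210 = 0.943

0.943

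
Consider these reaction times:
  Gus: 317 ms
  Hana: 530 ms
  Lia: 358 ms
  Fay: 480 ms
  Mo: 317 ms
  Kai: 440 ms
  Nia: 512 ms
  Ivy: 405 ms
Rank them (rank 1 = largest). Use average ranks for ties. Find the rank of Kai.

4

Sorted (descending): 530, 512, 480, 440, 405, 358, 317, 317
The 2 values of 317 occupy positions 7–8 → average rank (7+8)/2 = 7.5.
Kai has value 440 ms → rank 4.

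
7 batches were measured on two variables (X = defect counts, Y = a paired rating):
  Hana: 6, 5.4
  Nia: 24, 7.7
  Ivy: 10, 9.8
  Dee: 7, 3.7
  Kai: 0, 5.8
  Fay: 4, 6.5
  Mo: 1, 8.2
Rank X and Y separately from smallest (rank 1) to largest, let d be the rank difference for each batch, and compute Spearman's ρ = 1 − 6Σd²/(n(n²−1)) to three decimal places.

Ranks of variable 1: 4, 7, 6, 5, 1, 3, 2
Ranks of variable 2: 2, 5, 7, 1, 3, 4, 6
d = r₁ − r₂: 2, 2, -1, 4, -2, -1, -4
d²: 4, 4, 1, 16, 4, 1, 16; Σd² = 46
ρ = 1 − 6·46/(7·48) = 1 − 276/336 = 0.179

0.179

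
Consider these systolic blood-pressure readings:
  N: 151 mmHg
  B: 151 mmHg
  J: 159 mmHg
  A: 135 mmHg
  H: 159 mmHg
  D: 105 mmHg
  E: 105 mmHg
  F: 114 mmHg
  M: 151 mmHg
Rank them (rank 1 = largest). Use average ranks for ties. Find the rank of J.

1.5

Sorted (descending): 159, 159, 151, 151, 151, 135, 114, 105, 105
The 2 values of 159 occupy positions 1–2 → average rank (1+2)/2 = 1.5.
The 3 values of 151 occupy positions 3–5 → average rank 4.
The 2 values of 105 occupy positions 8–9 → average rank (8+9)/2 = 8.5.
J has value 159 mmHg → rank 1.5.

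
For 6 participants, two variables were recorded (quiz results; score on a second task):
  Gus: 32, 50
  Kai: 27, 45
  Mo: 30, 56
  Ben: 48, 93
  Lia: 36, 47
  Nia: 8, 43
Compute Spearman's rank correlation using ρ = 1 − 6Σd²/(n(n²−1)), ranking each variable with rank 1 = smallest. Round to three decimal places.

0.771

Ranks of variable 1: 4, 2, 3, 6, 5, 1
Ranks of variable 2: 4, 2, 5, 6, 3, 1
d = r₁ − r₂: 0, 0, -2, 0, 2, 0
d²: 0, 0, 4, 0, 4, 0; Σd² = 8
ρ = 1 − 6·8/(6·35) = 1 − 48/210 = 0.771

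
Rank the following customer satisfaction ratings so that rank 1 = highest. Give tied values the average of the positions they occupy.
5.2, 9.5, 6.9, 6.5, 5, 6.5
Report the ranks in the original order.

5, 1, 2, 3.5, 6, 3.5

Sorted (descending): 9.5, 6.9, 6.5, 6.5, 5.2, 5
The 2 values of 6.5 occupy positions 3–4 → average rank (3+4)/2 = 3.5.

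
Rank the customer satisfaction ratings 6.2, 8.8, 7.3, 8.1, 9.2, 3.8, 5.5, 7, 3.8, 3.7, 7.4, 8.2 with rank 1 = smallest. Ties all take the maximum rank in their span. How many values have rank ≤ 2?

1

Sorted (ascending): 3.7, 3.8, 3.8, 5.5, 6.2, 7, 7.3, 7.4, 8.1, 8.2, 8.8, 9.2
The 2 values of 3.8 occupy positions 2–3 → each gets rank 3.
Ranks ≤ 2: {1} → 1 value.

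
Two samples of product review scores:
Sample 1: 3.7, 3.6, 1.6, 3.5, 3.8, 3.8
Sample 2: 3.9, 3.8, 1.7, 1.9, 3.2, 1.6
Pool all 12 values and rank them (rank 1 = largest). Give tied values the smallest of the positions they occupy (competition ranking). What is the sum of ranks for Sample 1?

33

Sorted (descending): 3.9, 3.8, 3.8, 3.8, 3.7, 3.6, 3.5, 3.2, 1.9, 1.7, 1.6, 1.6
The 3 values of 3.8 occupy positions 2–4 → each gets rank 2.
The 2 values of 1.6 occupy positions 11–12 → each gets rank 11.
Sample 1 values → pooled ranks: 3.7→5, 3.6→6, 1.6→11, 3.5→7, 3.8→2, 3.8→2
Rank sum = 5 + 6 + 11 + 7 + 2 + 2 = 33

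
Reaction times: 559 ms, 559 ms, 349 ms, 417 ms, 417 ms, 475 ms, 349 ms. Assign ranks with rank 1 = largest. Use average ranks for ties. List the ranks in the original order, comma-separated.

Sorted (descending): 559, 559, 475, 417, 417, 349, 349
The 2 values of 559 occupy positions 1–2 → average rank (1+2)/2 = 1.5.
The 2 values of 417 occupy positions 4–5 → average rank (4+5)/2 = 4.5.
The 2 values of 349 occupy positions 6–7 → average rank (6+7)/2 = 6.5.

1.5, 1.5, 6.5, 4.5, 4.5, 3, 6.5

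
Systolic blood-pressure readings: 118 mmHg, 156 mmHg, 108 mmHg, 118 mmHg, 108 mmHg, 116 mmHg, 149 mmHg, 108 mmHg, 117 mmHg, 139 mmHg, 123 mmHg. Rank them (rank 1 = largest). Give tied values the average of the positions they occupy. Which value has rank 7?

Sorted (descending): 156, 149, 139, 123, 118, 118, 117, 116, 108, 108, 108
The 2 values of 118 occupy positions 5–6 → average rank (5+6)/2 = 5.5.
The 3 values of 108 occupy positions 9–11 → average rank 10.
Rank 7 → value 117.

117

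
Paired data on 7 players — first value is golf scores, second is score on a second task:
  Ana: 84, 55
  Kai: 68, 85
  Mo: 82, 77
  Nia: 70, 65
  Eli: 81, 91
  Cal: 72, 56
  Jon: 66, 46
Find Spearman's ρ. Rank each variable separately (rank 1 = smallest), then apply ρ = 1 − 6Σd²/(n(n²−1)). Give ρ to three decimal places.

Ranks of variable 1: 7, 2, 6, 3, 5, 4, 1
Ranks of variable 2: 2, 6, 5, 4, 7, 3, 1
d = r₁ − r₂: 5, -4, 1, -1, -2, 1, 0
d²: 25, 16, 1, 1, 4, 1, 0; Σd² = 48
ρ = 1 − 6·48/(7·48) = 1 − 288/336 = 0.143

0.143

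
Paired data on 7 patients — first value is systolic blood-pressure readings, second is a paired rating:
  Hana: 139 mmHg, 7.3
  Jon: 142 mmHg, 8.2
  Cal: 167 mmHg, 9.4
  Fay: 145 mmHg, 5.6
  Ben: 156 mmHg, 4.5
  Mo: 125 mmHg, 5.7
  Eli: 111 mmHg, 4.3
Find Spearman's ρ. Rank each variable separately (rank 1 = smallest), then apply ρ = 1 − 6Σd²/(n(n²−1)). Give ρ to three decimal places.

0.429

Ranks of variable 1: 3, 4, 7, 5, 6, 2, 1
Ranks of variable 2: 5, 6, 7, 3, 2, 4, 1
d = r₁ − r₂: -2, -2, 0, 2, 4, -2, 0
d²: 4, 4, 0, 4, 16, 4, 0; Σd² = 32
ρ = 1 − 6·32/(7·48) = 1 − 192/336 = 0.429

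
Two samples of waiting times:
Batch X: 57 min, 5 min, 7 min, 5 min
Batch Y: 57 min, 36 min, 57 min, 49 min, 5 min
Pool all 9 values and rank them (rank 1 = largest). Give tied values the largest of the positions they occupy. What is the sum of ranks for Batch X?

27

Sorted (descending): 57, 57, 57, 49, 36, 7, 5, 5, 5
The 3 values of 57 occupy positions 1–3 → each gets rank 3.
The 3 values of 5 occupy positions 7–9 → each gets rank 9.
Batch X values → pooled ranks: 57→3, 5→9, 7→6, 5→9
Rank sum = 3 + 9 + 6 + 9 = 27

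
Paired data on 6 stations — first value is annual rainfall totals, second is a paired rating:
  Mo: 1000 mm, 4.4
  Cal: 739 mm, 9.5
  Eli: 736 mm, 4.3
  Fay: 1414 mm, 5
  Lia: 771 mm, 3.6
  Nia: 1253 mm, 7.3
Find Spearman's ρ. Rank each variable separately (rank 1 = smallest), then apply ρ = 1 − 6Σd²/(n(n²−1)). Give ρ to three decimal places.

0.257

Ranks of variable 1: 4, 2, 1, 6, 3, 5
Ranks of variable 2: 3, 6, 2, 4, 1, 5
d = r₁ − r₂: 1, -4, -1, 2, 2, 0
d²: 1, 16, 1, 4, 4, 0; Σd² = 26
ρ = 1 − 6·26/(6·35) = 1 − 156/210 = 0.257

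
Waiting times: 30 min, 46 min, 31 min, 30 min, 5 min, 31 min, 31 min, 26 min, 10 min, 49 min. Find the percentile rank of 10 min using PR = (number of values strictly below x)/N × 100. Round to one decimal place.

10.0

N = 10.
Strictly below 10: 1. Equal to 10: 1.
PR = 1/10 × 100 = 10.0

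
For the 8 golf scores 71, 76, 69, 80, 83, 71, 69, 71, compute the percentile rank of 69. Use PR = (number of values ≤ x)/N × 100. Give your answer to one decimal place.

25.0

N = 8.
Strictly below 69: 0. Equal to 69: 2.
PR = 2/8 × 100 = 25.0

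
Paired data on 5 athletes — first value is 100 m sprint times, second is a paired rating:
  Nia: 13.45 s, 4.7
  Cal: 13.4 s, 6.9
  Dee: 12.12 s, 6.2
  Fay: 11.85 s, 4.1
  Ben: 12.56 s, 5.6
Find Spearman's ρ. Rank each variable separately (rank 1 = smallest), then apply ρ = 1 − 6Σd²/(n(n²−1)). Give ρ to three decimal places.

0.300

Ranks of variable 1: 5, 4, 2, 1, 3
Ranks of variable 2: 2, 5, 4, 1, 3
d = r₁ − r₂: 3, -1, -2, 0, 0
d²: 9, 1, 4, 0, 0; Σd² = 14
ρ = 1 − 6·14/(5·24) = 1 − 84/120 = 0.300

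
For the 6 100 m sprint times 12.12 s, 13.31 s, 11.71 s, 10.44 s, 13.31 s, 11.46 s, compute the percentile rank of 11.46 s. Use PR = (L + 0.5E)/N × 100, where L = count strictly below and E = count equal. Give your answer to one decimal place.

N = 6.
Strictly below 11.46: 1. Equal to 11.46: 1.
PR = (1 + 0.5·1)/6 × 100 = 25.0

25.0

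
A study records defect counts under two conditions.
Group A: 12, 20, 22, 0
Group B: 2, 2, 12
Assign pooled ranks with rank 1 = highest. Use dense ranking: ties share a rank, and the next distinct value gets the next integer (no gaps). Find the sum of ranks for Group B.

11

Sorted (descending): 22, 20, 12, 12, 2, 2, 0
The 2 values of 12 share dense rank 3.
The 2 values of 2 share dense rank 4.
Remaining distinct values take the next consecutive integers.
Group B values → pooled ranks: 2→4, 2→4, 12→3
Rank sum = 4 + 4 + 3 = 11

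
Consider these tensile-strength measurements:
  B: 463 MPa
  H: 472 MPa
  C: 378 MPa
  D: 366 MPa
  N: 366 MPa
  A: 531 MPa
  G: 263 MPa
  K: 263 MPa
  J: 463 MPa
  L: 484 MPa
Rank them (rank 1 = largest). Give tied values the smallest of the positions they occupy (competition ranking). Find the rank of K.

9

Sorted (descending): 531, 484, 472, 463, 463, 378, 366, 366, 263, 263
The 2 values of 463 occupy positions 4–5 → each gets rank 4.
The 2 values of 366 occupy positions 7–8 → each gets rank 7.
The 2 values of 263 occupy positions 9–10 → each gets rank 9.
K has value 263 MPa → rank 9.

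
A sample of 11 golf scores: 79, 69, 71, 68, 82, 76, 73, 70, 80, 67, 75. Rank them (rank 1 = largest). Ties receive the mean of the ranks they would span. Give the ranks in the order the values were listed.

3, 9, 7, 10, 1, 4, 6, 8, 2, 11, 5

Sorted (descending): 82, 80, 79, 76, 75, 73, 71, 70, 69, 68, 67
No ties — each value takes its position as its rank.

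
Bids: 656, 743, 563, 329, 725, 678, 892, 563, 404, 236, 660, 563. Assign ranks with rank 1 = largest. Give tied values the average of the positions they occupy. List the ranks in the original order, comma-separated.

6, 2, 8, 11, 3, 4, 1, 8, 10, 12, 5, 8

Sorted (descending): 892, 743, 725, 678, 660, 656, 563, 563, 563, 404, 329, 236
The 3 values of 563 occupy positions 7–9 → average rank 8.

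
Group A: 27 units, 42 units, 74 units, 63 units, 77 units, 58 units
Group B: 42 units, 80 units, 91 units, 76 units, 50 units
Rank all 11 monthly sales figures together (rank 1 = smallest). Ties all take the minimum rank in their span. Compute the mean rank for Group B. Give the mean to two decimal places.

Sorted (ascending): 27, 42, 42, 50, 58, 63, 74, 76, 77, 80, 91
The 2 values of 42 occupy positions 2–3 → each gets rank 2.
Group B values → pooled ranks: 42→2, 80→10, 91→11, 76→8, 50→4
Mean rank = (2 + 10 + 11 + 8 + 4) / 5 = 7.00

7.00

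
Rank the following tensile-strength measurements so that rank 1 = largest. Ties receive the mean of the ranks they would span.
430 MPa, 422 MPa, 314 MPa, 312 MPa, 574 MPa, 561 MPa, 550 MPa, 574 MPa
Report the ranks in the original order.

5, 6, 7, 8, 1.5, 3, 4, 1.5

Sorted (descending): 574, 574, 561, 550, 430, 422, 314, 312
The 2 values of 574 occupy positions 1–2 → average rank (1+2)/2 = 1.5.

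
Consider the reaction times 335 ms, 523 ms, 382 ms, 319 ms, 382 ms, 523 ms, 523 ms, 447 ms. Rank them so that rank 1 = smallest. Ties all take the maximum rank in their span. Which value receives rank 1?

319

Sorted (ascending): 319, 335, 382, 382, 447, 523, 523, 523
The 2 values of 382 occupy positions 3–4 → each gets rank 4.
The 3 values of 523 occupy positions 6–8 → each gets rank 8.
Rank 1 → value 319.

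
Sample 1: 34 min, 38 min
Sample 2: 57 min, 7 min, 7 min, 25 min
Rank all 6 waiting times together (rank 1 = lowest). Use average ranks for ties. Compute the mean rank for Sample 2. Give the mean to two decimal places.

3.00

Sorted (ascending): 7, 7, 25, 34, 38, 57
The 2 values of 7 occupy positions 1–2 → average rank (1+2)/2 = 1.5.
Sample 2 values → pooled ranks: 57→6, 7→1.5, 7→1.5, 25→3
Mean rank = (6 + 1.5 + 1.5 + 3) / 4 = 3.00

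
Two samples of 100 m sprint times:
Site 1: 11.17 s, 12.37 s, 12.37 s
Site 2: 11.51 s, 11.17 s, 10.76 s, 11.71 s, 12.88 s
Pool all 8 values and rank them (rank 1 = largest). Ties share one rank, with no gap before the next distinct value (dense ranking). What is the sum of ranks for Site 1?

9

Sorted (descending): 12.88, 12.37, 12.37, 11.71, 11.51, 11.17, 11.17, 10.76
The 2 values of 12.37 share dense rank 2.
The 2 values of 11.17 share dense rank 5.
Remaining distinct values take the next consecutive integers.
Site 1 values → pooled ranks: 11.17→5, 12.37→2, 12.37→2
Rank sum = 5 + 2 + 2 = 9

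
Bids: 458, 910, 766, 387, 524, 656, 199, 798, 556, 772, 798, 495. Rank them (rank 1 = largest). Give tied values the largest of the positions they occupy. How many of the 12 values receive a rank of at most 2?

Sorted (descending): 910, 798, 798, 772, 766, 656, 556, 524, 495, 458, 387, 199
The 2 values of 798 occupy positions 2–3 → each gets rank 3.
Ranks ≤ 2: {1} → 1 value.

1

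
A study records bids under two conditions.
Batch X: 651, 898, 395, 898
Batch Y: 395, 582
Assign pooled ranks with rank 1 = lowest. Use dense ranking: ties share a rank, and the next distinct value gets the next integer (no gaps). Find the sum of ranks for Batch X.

12

Sorted (ascending): 395, 395, 582, 651, 898, 898
The 2 values of 395 share dense rank 1.
The 2 values of 898 share dense rank 4.
Remaining distinct values take the next consecutive integers.
Batch X values → pooled ranks: 651→3, 898→4, 395→1, 898→4
Rank sum = 3 + 4 + 1 + 4 = 12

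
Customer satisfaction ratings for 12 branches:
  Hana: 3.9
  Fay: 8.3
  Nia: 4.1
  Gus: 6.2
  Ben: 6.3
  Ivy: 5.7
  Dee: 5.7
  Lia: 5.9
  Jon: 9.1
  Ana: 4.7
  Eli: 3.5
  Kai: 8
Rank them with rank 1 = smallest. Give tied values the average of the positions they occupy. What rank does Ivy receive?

5.5

Sorted (ascending): 3.5, 3.9, 4.1, 4.7, 5.7, 5.7, 5.9, 6.2, 6.3, 8, 8.3, 9.1
The 2 values of 5.7 occupy positions 5–6 → average rank (5+6)/2 = 5.5.
Ivy has value 5.7 → rank 5.5.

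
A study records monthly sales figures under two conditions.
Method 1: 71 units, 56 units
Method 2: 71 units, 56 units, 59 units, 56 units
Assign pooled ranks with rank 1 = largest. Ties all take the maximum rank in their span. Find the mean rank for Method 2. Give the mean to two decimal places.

Sorted (descending): 71, 71, 59, 56, 56, 56
The 2 values of 71 occupy positions 1–2 → each gets rank 2.
The 3 values of 56 occupy positions 4–6 → each gets rank 6.
Method 2 values → pooled ranks: 71→2, 56→6, 59→3, 56→6
Mean rank = (2 + 6 + 3 + 6) / 4 = 4.25

4.25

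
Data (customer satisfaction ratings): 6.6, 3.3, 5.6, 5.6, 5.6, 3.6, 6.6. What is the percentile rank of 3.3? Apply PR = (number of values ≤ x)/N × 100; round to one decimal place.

14.3

N = 7.
Strictly below 3.3: 0. Equal to 3.3: 1.
PR = 1/7 × 100 = 14.3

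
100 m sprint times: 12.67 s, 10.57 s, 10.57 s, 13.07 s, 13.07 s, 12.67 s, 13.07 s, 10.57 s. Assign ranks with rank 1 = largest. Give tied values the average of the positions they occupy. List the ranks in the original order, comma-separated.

Sorted (descending): 13.07, 13.07, 13.07, 12.67, 12.67, 10.57, 10.57, 10.57
The 3 values of 13.07 occupy positions 1–3 → average rank 2.
The 2 values of 12.67 occupy positions 4–5 → average rank (4+5)/2 = 4.5.
The 3 values of 10.57 occupy positions 6–8 → average rank 7.

4.5, 7, 7, 2, 2, 4.5, 2, 7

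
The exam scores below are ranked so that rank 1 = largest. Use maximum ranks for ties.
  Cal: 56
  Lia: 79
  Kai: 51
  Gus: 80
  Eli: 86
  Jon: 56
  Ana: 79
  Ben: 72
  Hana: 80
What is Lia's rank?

Sorted (descending): 86, 80, 80, 79, 79, 72, 56, 56, 51
The 2 values of 80 occupy positions 2–3 → each gets rank 3.
The 2 values of 79 occupy positions 4–5 → each gets rank 5.
The 2 values of 56 occupy positions 7–8 → each gets rank 8.
Lia has value 79 → rank 5.

5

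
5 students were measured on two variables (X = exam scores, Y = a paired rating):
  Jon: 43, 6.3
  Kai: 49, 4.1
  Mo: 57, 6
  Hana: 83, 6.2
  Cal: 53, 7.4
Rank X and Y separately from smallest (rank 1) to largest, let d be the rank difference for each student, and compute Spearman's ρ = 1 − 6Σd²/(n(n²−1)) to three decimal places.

-0.100

Ranks of variable 1: 1, 2, 4, 5, 3
Ranks of variable 2: 4, 1, 2, 3, 5
d = r₁ − r₂: -3, 1, 2, 2, -2
d²: 9, 1, 4, 4, 4; Σd² = 22
ρ = 1 − 6·22/(5·24) = 1 − 132/120 = -0.100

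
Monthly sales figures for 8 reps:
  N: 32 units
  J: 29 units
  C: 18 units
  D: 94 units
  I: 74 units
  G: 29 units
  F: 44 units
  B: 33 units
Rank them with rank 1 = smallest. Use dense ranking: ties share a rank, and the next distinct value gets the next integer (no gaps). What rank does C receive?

Sorted (ascending): 18, 29, 29, 32, 33, 44, 74, 94
The 2 values of 29 share dense rank 2.
Remaining distinct values take the next consecutive integers.
C has value 18 units → rank 1.

1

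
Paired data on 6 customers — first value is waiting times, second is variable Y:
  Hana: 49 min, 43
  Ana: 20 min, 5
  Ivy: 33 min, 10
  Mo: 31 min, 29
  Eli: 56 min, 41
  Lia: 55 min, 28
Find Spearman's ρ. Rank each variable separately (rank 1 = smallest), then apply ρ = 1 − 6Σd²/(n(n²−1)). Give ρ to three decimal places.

Ranks of variable 1: 4, 1, 3, 2, 6, 5
Ranks of variable 2: 6, 1, 2, 4, 5, 3
d = r₁ − r₂: -2, 0, 1, -2, 1, 2
d²: 4, 0, 1, 4, 1, 4; Σd² = 14
ρ = 1 − 6·14/(6·35) = 1 − 84/210 = 0.600

0.600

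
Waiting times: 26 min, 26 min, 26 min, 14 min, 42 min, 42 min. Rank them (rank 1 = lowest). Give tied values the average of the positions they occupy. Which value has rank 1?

Sorted (ascending): 14, 26, 26, 26, 42, 42
The 3 values of 26 occupy positions 2–4 → average rank 3.
The 2 values of 42 occupy positions 5–6 → average rank (5+6)/2 = 5.5.
Rank 1 → value 14.

14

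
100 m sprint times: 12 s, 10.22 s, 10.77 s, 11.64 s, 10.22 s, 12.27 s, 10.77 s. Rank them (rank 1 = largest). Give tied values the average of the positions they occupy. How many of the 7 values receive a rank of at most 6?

Sorted (descending): 12.27, 12, 11.64, 10.77, 10.77, 10.22, 10.22
The 2 values of 10.77 occupy positions 4–5 → average rank (4+5)/2 = 4.5.
The 2 values of 10.22 occupy positions 6–7 → average rank (6+7)/2 = 6.5.
Ranks ≤ 6: {1, 2, 3, 4.5, 4.5} → 5 values.

5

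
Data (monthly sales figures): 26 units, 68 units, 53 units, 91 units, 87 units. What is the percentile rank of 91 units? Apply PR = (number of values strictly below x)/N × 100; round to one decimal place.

80.0

N = 5.
Strictly below 91: 4. Equal to 91: 1.
PR = 4/5 × 100 = 80.0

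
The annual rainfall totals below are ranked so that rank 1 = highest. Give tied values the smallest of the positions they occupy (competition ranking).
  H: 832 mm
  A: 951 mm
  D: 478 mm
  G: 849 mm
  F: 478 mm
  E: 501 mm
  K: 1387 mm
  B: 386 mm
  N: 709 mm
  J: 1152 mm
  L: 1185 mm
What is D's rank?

Sorted (descending): 1387, 1185, 1152, 951, 849, 832, 709, 501, 478, 478, 386
The 2 values of 478 occupy positions 9–10 → each gets rank 9.
D has value 478 mm → rank 9.

9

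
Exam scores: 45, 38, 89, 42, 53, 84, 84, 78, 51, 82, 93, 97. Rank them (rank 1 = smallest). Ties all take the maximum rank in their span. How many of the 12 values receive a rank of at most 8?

Sorted (ascending): 38, 42, 45, 51, 53, 78, 82, 84, 84, 89, 93, 97
The 2 values of 84 occupy positions 8–9 → each gets rank 9.
Ranks ≤ 8: {1, 2, 3, 4, 5, 6, 7} → 7 values.

7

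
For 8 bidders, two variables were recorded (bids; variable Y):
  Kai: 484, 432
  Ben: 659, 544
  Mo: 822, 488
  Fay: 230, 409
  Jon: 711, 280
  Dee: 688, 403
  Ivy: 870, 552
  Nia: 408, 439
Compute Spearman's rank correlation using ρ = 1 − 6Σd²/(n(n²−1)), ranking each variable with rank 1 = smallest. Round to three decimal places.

Ranks of variable 1: 3, 4, 7, 1, 6, 5, 8, 2
Ranks of variable 2: 4, 7, 6, 3, 1, 2, 8, 5
d = r₁ − r₂: -1, -3, 1, -2, 5, 3, 0, -3
d²: 1, 9, 1, 4, 25, 9, 0, 9; Σd² = 58
ρ = 1 − 6·58/(8·63) = 1 − 348/504 = 0.310

0.310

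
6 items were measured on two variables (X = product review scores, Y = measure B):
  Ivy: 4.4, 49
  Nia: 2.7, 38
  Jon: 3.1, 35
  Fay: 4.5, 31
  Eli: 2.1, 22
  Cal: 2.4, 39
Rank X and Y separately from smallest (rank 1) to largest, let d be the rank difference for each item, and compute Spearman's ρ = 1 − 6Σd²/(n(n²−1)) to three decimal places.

Ranks of variable 1: 5, 3, 4, 6, 1, 2
Ranks of variable 2: 6, 4, 3, 2, 1, 5
d = r₁ − r₂: -1, -1, 1, 4, 0, -3
d²: 1, 1, 1, 16, 0, 9; Σd² = 28
ρ = 1 − 6·28/(6·35) = 1 − 168/210 = 0.200

0.200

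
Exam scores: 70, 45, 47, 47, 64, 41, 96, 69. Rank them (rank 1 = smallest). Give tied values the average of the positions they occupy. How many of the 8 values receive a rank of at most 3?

2

Sorted (ascending): 41, 45, 47, 47, 64, 69, 70, 96
The 2 values of 47 occupy positions 3–4 → average rank (3+4)/2 = 3.5.
Ranks ≤ 3: {1, 2} → 2 values.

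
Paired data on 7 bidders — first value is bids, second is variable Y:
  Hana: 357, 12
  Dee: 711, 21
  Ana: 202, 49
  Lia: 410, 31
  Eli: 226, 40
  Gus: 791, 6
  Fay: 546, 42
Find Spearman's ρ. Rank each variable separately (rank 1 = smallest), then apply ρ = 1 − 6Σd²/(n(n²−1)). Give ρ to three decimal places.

Ranks of variable 1: 3, 6, 1, 4, 2, 7, 5
Ranks of variable 2: 2, 3, 7, 4, 5, 1, 6
d = r₁ − r₂: 1, 3, -6, 0, -3, 6, -1
d²: 1, 9, 36, 0, 9, 36, 1; Σd² = 92
ρ = 1 − 6·92/(7·48) = 1 − 552/336 = -0.643

-0.643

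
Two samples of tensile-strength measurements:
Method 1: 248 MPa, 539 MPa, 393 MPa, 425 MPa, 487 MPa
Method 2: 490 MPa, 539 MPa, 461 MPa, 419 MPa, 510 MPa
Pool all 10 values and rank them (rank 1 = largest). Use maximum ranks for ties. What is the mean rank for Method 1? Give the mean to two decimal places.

Sorted (descending): 539, 539, 510, 490, 487, 461, 425, 419, 393, 248
The 2 values of 539 occupy positions 1–2 → each gets rank 2.
Method 1 values → pooled ranks: 248→10, 539→2, 393→9, 425→7, 487→5
Mean rank = (10 + 2 + 9 + 7 + 5) / 5 = 6.60

6.60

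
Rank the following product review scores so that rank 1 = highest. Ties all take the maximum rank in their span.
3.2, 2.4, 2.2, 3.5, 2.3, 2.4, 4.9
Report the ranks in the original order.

3, 5, 7, 2, 6, 5, 1

Sorted (descending): 4.9, 3.5, 3.2, 2.4, 2.4, 2.3, 2.2
The 2 values of 2.4 occupy positions 4–5 → each gets rank 5.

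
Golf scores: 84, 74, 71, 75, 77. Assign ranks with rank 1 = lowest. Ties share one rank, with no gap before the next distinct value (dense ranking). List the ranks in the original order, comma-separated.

5, 2, 1, 3, 4

Sorted (ascending): 71, 74, 75, 77, 84
No ties — each value takes its position as its rank.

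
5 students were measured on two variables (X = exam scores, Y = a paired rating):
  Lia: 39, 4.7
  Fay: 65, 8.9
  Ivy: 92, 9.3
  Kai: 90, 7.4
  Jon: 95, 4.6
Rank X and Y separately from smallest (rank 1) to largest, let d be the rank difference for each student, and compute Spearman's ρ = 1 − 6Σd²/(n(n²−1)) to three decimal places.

-0.100

Ranks of variable 1: 1, 2, 4, 3, 5
Ranks of variable 2: 2, 4, 5, 3, 1
d = r₁ − r₂: -1, -2, -1, 0, 4
d²: 1, 4, 1, 0, 16; Σd² = 22
ρ = 1 − 6·22/(5·24) = 1 − 132/120 = -0.100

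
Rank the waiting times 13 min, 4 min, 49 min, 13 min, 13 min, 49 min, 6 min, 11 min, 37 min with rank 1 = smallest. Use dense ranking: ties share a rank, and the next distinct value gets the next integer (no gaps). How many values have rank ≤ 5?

7

Sorted (ascending): 4, 6, 11, 13, 13, 13, 37, 49, 49
The 3 values of 13 share dense rank 4.
The 2 values of 49 share dense rank 6.
Remaining distinct values take the next consecutive integers.
Ranks ≤ 5: {1, 2, 3, 4, 4, 4, 5} → 7 values.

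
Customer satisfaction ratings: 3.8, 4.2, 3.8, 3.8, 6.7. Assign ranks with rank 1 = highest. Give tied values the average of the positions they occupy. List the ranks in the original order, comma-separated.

4, 2, 4, 4, 1

Sorted (descending): 6.7, 4.2, 3.8, 3.8, 3.8
The 3 values of 3.8 occupy positions 3–5 → average rank 4.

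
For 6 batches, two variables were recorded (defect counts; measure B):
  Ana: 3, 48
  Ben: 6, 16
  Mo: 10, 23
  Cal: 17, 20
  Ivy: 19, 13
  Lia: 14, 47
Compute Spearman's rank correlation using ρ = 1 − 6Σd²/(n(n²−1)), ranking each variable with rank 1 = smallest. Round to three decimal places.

Ranks of variable 1: 1, 2, 3, 5, 6, 4
Ranks of variable 2: 6, 2, 4, 3, 1, 5
d = r₁ − r₂: -5, 0, -1, 2, 5, -1
d²: 25, 0, 1, 4, 25, 1; Σd² = 56
ρ = 1 − 6·56/(6·35) = 1 − 336/210 = -0.600

-0.600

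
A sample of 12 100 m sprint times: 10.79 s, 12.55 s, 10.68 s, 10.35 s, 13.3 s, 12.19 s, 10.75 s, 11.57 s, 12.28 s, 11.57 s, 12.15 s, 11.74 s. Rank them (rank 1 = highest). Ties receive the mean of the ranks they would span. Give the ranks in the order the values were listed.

Sorted (descending): 13.3, 12.55, 12.28, 12.19, 12.15, 11.74, 11.57, 11.57, 10.79, 10.75, 10.68, 10.35
The 2 values of 11.57 occupy positions 7–8 → average rank (7+8)/2 = 7.5.

9, 2, 11, 12, 1, 4, 10, 7.5, 3, 7.5, 5, 6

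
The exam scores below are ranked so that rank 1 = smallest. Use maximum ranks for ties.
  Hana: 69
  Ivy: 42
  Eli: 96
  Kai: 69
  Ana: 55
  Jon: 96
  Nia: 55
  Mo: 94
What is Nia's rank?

3

Sorted (ascending): 42, 55, 55, 69, 69, 94, 96, 96
The 2 values of 55 occupy positions 2–3 → each gets rank 3.
The 2 values of 69 occupy positions 4–5 → each gets rank 5.
The 2 values of 96 occupy positions 7–8 → each gets rank 8.
Nia has value 55 → rank 3.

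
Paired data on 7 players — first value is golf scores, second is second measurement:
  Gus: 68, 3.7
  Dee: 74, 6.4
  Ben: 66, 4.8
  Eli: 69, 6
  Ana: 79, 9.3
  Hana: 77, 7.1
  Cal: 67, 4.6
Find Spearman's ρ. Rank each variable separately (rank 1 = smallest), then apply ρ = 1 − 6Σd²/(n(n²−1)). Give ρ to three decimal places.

0.857

Ranks of variable 1: 3, 5, 1, 4, 7, 6, 2
Ranks of variable 2: 1, 5, 3, 4, 7, 6, 2
d = r₁ − r₂: 2, 0, -2, 0, 0, 0, 0
d²: 4, 0, 4, 0, 0, 0, 0; Σd² = 8
ρ = 1 − 6·8/(7·48) = 1 − 48/336 = 0.857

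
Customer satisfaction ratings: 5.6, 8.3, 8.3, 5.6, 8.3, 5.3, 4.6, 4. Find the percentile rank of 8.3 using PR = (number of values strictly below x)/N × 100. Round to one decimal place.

62.5

N = 8.
Strictly below 8.3: 5. Equal to 8.3: 3.
PR = 5/8 × 100 = 62.5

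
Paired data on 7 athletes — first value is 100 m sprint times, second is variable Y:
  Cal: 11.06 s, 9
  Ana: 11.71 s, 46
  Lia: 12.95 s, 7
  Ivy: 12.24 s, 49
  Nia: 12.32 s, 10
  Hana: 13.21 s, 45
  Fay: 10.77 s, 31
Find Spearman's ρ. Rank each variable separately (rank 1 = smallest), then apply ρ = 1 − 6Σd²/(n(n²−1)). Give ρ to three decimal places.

Ranks of variable 1: 2, 3, 6, 4, 5, 7, 1
Ranks of variable 2: 2, 6, 1, 7, 3, 5, 4
d = r₁ − r₂: 0, -3, 5, -3, 2, 2, -3
d²: 0, 9, 25, 9, 4, 4, 9; Σd² = 60
ρ = 1 − 6·60/(7·48) = 1 − 360/336 = -0.071

-0.071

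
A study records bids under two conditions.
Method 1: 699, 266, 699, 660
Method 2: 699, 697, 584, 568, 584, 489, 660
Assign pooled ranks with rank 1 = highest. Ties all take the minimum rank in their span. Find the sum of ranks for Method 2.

43

Sorted (descending): 699, 699, 699, 697, 660, 660, 584, 584, 568, 489, 266
The 3 values of 699 occupy positions 1–3 → each gets rank 1.
The 2 values of 660 occupy positions 5–6 → each gets rank 5.
The 2 values of 584 occupy positions 7–8 → each gets rank 7.
Method 2 values → pooled ranks: 699→1, 697→4, 584→7, 568→9, 584→7, 489→10, 660→5
Rank sum = 1 + 4 + 7 + 9 + 7 + 10 + 5 = 43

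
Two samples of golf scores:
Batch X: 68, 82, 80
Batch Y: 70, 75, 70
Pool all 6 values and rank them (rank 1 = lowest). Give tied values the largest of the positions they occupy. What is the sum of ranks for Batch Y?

10

Sorted (ascending): 68, 70, 70, 75, 80, 82
The 2 values of 70 occupy positions 2–3 → each gets rank 3.
Batch Y values → pooled ranks: 70→3, 75→4, 70→3
Rank sum = 3 + 4 + 3 = 10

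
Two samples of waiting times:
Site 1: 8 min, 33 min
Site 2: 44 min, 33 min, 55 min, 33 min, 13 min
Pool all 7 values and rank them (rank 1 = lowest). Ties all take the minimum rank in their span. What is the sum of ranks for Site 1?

4

Sorted (ascending): 8, 13, 33, 33, 33, 44, 55
The 3 values of 33 occupy positions 3–5 → each gets rank 3.
Site 1 values → pooled ranks: 8→1, 33→3
Rank sum = 1 + 3 = 4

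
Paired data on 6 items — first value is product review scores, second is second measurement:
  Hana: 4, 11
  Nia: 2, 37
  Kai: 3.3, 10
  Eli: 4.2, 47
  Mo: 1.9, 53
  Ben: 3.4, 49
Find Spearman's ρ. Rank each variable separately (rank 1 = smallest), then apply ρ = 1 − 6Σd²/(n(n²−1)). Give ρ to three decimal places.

Ranks of variable 1: 5, 2, 3, 6, 1, 4
Ranks of variable 2: 2, 3, 1, 4, 6, 5
d = r₁ − r₂: 3, -1, 2, 2, -5, -1
d²: 9, 1, 4, 4, 25, 1; Σd² = 44
ρ = 1 − 6·44/(6·35) = 1 − 264/210 = -0.257

-0.257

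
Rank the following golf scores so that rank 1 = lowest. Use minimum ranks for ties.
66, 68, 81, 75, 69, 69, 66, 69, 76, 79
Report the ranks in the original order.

1, 3, 10, 7, 4, 4, 1, 4, 8, 9

Sorted (ascending): 66, 66, 68, 69, 69, 69, 75, 76, 79, 81
The 2 values of 66 occupy positions 1–2 → each gets rank 1.
The 3 values of 69 occupy positions 4–6 → each gets rank 4.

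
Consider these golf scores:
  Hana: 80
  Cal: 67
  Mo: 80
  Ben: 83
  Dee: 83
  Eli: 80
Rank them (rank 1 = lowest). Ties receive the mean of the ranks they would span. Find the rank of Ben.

5.5

Sorted (ascending): 67, 80, 80, 80, 83, 83
The 3 values of 80 occupy positions 2–4 → average rank 3.
The 2 values of 83 occupy positions 5–6 → average rank (5+6)/2 = 5.5.
Ben has value 83 → rank 5.5.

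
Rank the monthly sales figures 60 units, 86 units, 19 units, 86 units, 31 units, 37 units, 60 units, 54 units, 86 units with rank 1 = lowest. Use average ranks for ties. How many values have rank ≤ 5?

4

Sorted (ascending): 19, 31, 37, 54, 60, 60, 86, 86, 86
The 2 values of 60 occupy positions 5–6 → average rank (5+6)/2 = 5.5.
The 3 values of 86 occupy positions 7–9 → average rank 8.
Ranks ≤ 5: {1, 2, 3, 4} → 4 values.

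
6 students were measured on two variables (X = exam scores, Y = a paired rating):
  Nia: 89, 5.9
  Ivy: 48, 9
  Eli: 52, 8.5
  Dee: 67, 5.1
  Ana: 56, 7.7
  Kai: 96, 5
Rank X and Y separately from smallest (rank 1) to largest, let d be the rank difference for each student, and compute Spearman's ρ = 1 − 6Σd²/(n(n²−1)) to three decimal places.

-0.943

Ranks of variable 1: 5, 1, 2, 4, 3, 6
Ranks of variable 2: 3, 6, 5, 2, 4, 1
d = r₁ − r₂: 2, -5, -3, 2, -1, 5
d²: 4, 25, 9, 4, 1, 25; Σd² = 68
ρ = 1 − 6·68/(6·35) = 1 − 408/210 = -0.943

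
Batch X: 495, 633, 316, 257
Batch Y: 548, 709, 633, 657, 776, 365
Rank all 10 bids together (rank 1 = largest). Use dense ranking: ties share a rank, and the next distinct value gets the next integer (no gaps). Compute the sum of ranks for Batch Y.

22

Sorted (descending): 776, 709, 657, 633, 633, 548, 495, 365, 316, 257
The 2 values of 633 share dense rank 4.
Remaining distinct values take the next consecutive integers.
Batch Y values → pooled ranks: 548→5, 709→2, 633→4, 657→3, 776→1, 365→7
Rank sum = 5 + 2 + 4 + 3 + 1 + 7 = 22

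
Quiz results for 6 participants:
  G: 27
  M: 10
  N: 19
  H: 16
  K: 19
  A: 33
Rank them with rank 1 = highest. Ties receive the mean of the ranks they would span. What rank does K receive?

3.5

Sorted (descending): 33, 27, 19, 19, 16, 10
The 2 values of 19 occupy positions 3–4 → average rank (3+4)/2 = 3.5.
K has value 19 → rank 3.5.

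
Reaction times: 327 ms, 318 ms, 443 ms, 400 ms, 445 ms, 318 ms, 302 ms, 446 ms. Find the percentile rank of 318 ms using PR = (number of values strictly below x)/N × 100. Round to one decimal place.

12.5

N = 8.
Strictly below 318: 1. Equal to 318: 2.
PR = 1/8 × 100 = 12.5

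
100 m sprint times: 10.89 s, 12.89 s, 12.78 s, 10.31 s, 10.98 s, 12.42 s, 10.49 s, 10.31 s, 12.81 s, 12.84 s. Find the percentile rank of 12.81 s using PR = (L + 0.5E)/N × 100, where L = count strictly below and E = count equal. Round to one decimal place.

75.0

N = 10.
Strictly below 12.81: 7. Equal to 12.81: 1.
PR = (7 + 0.5·1)/10 × 100 = 75.0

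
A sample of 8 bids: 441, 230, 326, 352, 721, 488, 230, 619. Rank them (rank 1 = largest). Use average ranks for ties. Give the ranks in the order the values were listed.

4, 7.5, 6, 5, 1, 3, 7.5, 2

Sorted (descending): 721, 619, 488, 441, 352, 326, 230, 230
The 2 values of 230 occupy positions 7–8 → average rank (7+8)/2 = 7.5.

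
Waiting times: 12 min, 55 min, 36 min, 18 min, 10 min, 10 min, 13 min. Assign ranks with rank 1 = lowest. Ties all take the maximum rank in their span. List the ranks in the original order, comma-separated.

Sorted (ascending): 10, 10, 12, 13, 18, 36, 55
The 2 values of 10 occupy positions 1–2 → each gets rank 2.

3, 7, 6, 5, 2, 2, 4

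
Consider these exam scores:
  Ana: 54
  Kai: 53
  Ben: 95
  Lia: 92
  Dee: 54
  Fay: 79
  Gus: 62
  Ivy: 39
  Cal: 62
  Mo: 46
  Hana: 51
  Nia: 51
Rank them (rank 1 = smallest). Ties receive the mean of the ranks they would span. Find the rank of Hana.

3.5

Sorted (ascending): 39, 46, 51, 51, 53, 54, 54, 62, 62, 79, 92, 95
The 2 values of 51 occupy positions 3–4 → average rank (3+4)/2 = 3.5.
The 2 values of 54 occupy positions 6–7 → average rank (6+7)/2 = 6.5.
The 2 values of 62 occupy positions 8–9 → average rank (8+9)/2 = 8.5.
Hana has value 51 → rank 3.5.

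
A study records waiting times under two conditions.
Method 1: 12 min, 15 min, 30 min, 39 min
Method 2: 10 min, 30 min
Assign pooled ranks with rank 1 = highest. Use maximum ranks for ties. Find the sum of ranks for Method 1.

Sorted (descending): 39, 30, 30, 15, 12, 10
The 2 values of 30 occupy positions 2–3 → each gets rank 3.
Method 1 values → pooled ranks: 12→5, 15→4, 30→3, 39→1
Rank sum = 5 + 4 + 3 + 1 = 13

13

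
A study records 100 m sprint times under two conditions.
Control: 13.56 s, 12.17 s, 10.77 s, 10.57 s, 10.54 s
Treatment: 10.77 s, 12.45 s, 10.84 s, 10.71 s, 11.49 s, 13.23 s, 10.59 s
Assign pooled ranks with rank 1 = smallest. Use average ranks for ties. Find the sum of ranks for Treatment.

Sorted (ascending): 10.54, 10.57, 10.59, 10.71, 10.77, 10.77, 10.84, 11.49, 12.17, 12.45, 13.23, 13.56
The 2 values of 10.77 occupy positions 5–6 → average rank (5+6)/2 = 5.5.
Treatment values → pooled ranks: 10.77→5.5, 12.45→10, 10.84→7, 10.71→4, 11.49→8, 13.23→11, 10.59→3
Rank sum = 5.5 + 10 + 7 + 4 + 8 + 11 + 3 = 48.5

48.5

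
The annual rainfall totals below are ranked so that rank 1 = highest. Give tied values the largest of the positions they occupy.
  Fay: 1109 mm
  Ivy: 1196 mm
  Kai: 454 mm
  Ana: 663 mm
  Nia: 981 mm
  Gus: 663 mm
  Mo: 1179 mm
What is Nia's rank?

Sorted (descending): 1196, 1179, 1109, 981, 663, 663, 454
The 2 values of 663 occupy positions 5–6 → each gets rank 6.
Nia has value 981 mm → rank 4.

4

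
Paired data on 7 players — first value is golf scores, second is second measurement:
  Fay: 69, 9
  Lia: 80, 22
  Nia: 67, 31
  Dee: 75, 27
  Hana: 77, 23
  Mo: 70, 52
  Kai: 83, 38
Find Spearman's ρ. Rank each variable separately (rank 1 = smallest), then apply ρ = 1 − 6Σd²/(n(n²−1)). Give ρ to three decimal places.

Ranks of variable 1: 2, 6, 1, 4, 5, 3, 7
Ranks of variable 2: 1, 2, 5, 4, 3, 7, 6
d = r₁ − r₂: 1, 4, -4, 0, 2, -4, 1
d²: 1, 16, 16, 0, 4, 16, 1; Σd² = 54
ρ = 1 − 6·54/(7·48) = 1 − 324/336 = 0.036

0.036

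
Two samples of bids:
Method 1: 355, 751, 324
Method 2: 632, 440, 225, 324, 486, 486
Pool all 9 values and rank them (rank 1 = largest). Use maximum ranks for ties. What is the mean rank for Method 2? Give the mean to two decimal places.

5.33

Sorted (descending): 751, 632, 486, 486, 440, 355, 324, 324, 225
The 2 values of 486 occupy positions 3–4 → each gets rank 4.
The 2 values of 324 occupy positions 7–8 → each gets rank 8.
Method 2 values → pooled ranks: 632→2, 440→5, 225→9, 324→8, 486→4, 486→4
Mean rank = (2 + 5 + 9 + 8 + 4 + 4) / 6 = 5.33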